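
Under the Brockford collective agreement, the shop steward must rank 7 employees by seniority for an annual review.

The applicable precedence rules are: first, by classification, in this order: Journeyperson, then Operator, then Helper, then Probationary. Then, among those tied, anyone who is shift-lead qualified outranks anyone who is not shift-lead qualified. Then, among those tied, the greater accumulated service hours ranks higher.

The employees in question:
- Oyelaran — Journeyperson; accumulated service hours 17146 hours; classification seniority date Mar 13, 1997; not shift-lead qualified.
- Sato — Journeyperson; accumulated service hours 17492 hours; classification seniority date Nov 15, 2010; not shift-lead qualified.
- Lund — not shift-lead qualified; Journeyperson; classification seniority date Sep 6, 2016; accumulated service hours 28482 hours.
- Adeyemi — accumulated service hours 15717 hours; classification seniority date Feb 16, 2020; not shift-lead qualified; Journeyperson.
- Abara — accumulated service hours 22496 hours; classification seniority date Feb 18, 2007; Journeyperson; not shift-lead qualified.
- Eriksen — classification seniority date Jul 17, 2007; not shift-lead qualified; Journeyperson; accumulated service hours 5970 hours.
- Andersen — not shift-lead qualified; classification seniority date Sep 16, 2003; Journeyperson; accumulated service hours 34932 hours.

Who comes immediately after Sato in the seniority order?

By classification: Andersen, Lund, Abara, Sato, Oyelaran, Adeyemi and Eriksen (Journeyperson).
Andersen, Lund, Abara, Sato, Oyelaran, Adeyemi and Eriksen are each not shift-lead qualified, so the next rule applies.
Among Andersen, Lund, Abara, Sato, Oyelaran, Adeyemi and Eriksen, by accumulated service hours (higher first): Andersen (34932 hours) before Lund (28482 hours) before Abara (22496 hours) before Sato (17492 hours) before Oyelaran (17146 hours) before Adeyemi (15717 hours) before Eriksen (5970 hours).
Order: Andersen, Lund, Abara, Sato, Oyelaran, Adeyemi, Eriksen.

Oyelaran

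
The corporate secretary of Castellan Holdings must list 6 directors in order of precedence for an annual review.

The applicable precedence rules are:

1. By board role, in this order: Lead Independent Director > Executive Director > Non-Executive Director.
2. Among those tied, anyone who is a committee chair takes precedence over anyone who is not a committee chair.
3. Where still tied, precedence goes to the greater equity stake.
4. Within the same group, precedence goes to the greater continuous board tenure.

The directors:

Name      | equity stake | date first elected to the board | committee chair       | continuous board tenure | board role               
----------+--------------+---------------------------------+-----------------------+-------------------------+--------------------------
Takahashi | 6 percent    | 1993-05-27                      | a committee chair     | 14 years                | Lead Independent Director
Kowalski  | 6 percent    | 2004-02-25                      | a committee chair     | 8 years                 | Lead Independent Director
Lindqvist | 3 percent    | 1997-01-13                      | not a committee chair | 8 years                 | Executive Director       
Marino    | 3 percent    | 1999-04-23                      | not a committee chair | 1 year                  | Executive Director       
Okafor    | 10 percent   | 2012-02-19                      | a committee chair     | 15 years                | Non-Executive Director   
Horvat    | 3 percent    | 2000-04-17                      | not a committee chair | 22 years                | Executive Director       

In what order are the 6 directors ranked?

Takahashi, Kowalski, Horvat, Lindqvist, Marino, Okafor

By board role: Takahashi and Kowalski (Lead Independent Director); then Horvat, Lindqvist and Marino (Executive Director); then Okafor (Non-Executive Director).
Takahashi and Kowalski are each a committee chair, so the next rule applies.
Takahashi and Kowalski both have equity stake 6 percent, so the next rule applies.
Among Takahashi and Kowalski, by continuous board tenure (higher first): Takahashi (14 years) before Kowalski (8 years).
Horvat, Lindqvist and Marino are each not a committee chair, so the next rule applies.
Horvat, Lindqvist and Marino all have equity stake 3 percent, so the next rule applies.
Among Horvat, Lindqvist and Marino, by continuous board tenure (higher first): Horvat (22 years) before Lindqvist (8 years) before Marino (1 year).
Full order: Takahashi, Kowalski, Horvat, Lindqvist, Marino, Okafor.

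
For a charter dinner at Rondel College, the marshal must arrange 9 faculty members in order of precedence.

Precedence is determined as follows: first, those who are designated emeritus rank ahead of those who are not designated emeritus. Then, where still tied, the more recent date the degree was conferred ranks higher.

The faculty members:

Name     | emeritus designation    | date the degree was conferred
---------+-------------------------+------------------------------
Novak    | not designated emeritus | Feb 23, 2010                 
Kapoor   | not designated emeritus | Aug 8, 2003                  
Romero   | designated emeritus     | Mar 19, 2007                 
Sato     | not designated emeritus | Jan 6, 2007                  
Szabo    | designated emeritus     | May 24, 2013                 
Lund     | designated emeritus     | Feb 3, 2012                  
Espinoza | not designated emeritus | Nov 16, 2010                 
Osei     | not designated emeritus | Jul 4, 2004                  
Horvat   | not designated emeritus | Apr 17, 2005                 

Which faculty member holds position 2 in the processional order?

Lund

By the first rule: Szabo, Lund and Romero (each designated emeritus); then Espinoza, Novak, Sato, Horvat, Osei and Kapoor (each not designated emeritus).
Among Szabo, Lund and Romero, by date the degree was conferred (later first): Szabo (May 24, 2013) before Lund (Feb 3, 2012) before Romero (Mar 19, 2007).
Among Espinoza, Novak, Sato, Horvat, Osei and Kapoor, by date the degree was conferred (later first): Espinoza (Nov 16, 2010) before Novak (Feb 23, 2010) before Sato (Jan 6, 2007) before Horvat (Apr 17, 2005) before Osei (Jul 4, 2004) before Kapoor (Aug 8, 2003).
Order: Szabo, Lund, Romero, Espinoza, Novak, Sato, Horvat, Osei, Kapoor.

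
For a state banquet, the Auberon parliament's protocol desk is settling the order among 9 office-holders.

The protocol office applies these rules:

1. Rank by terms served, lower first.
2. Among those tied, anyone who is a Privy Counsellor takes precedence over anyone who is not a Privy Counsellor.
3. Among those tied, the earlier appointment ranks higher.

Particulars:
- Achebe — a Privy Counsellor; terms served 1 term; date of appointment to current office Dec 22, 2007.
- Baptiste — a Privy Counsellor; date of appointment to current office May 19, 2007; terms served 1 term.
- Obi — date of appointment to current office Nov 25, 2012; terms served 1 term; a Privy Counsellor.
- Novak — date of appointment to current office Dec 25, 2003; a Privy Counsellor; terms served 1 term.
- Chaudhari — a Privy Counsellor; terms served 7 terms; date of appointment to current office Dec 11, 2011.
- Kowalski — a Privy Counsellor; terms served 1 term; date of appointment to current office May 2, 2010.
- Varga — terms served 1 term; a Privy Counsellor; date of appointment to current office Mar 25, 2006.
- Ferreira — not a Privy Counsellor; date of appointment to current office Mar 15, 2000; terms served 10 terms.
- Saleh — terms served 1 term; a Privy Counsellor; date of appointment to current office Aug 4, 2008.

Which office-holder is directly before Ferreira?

Chaudhari

By terms served (lower first): Novak, Varga, Baptiste, Achebe, Saleh, Kowalski and Obi (each 1 term); then Chaudhari (7 terms); then Ferreira (10 terms).
Novak, Varga, Baptiste, Achebe, Saleh, Kowalski and Obi are each a Privy Counsellor, so the next rule applies.
Among Novak, Varga, Baptiste, Achebe, Saleh, Kowalski and Obi, by date of appointment to current office (earlier first): Novak (Dec 25, 2003) before Varga (Mar 25, 2006) before Baptiste (May 19, 2007) before Achebe (Dec 22, 2007) before Saleh (Aug 4, 2008) before Kowalski (May 2, 2010) before Obi (Nov 25, 2012).
Order: Novak, Varga, Baptiste, Achebe, Saleh, Kowalski, Obi, Chaudhari, Ferreira.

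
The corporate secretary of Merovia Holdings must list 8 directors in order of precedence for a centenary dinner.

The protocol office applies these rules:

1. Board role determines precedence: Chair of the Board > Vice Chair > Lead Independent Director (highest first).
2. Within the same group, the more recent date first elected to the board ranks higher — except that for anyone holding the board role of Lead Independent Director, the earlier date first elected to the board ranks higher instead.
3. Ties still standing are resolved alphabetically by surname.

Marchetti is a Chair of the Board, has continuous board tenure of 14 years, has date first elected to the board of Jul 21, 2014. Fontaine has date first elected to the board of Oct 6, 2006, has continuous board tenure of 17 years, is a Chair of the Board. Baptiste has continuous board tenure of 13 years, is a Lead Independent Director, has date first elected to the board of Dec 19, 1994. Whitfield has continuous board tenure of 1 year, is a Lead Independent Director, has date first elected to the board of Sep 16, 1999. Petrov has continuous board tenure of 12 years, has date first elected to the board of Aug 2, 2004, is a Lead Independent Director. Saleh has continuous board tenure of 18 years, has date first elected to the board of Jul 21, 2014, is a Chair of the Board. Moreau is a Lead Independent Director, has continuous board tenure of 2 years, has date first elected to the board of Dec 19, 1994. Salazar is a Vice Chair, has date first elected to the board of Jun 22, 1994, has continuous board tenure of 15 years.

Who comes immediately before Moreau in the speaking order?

By board role: Marchetti, Saleh and Fontaine (Chair of the Board); then Salazar (Vice Chair); then Baptiste, Moreau, Whitfield and Petrov (Lead Independent Director).
Among Marchetti, Saleh and Fontaine, by date first elected to the board (later first): Marchetti and Saleh (Jul 21, 2014) before Fontaine (Oct 6, 2006).
Among Marchetti and Saleh, alphabetically by surname: Marchetti before Saleh.
Among Baptiste, Moreau, Whitfield and Petrov, by date first elected to the board (earlier first) (reversed rule for this group): Baptiste and Moreau (Dec 19, 1994) before Whitfield (Sep 16, 1999) before Petrov (Aug 2, 2004).
Among Baptiste and Moreau, alphabetically by surname: Baptiste before Moreau.
Order: Marchetti, Saleh, Fontaine, Salazar, Baptiste, Moreau, Whitfield, Petrov.

Baptiste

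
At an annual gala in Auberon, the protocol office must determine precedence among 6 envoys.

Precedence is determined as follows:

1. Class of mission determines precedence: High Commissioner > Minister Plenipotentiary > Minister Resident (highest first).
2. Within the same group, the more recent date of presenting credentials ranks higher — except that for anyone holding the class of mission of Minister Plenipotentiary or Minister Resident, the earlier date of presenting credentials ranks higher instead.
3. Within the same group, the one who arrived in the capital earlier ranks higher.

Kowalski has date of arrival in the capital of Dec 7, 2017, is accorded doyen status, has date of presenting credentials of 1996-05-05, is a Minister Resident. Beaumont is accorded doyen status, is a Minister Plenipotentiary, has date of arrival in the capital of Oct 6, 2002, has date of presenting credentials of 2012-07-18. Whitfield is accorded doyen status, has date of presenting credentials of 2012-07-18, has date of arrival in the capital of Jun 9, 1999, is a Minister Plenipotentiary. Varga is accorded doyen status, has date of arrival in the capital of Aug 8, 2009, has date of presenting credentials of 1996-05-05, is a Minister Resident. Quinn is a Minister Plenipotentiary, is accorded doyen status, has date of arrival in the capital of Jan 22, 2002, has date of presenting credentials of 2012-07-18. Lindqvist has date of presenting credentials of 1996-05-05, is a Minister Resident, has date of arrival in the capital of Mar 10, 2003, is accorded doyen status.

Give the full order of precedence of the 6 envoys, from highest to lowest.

By class of mission: Whitfield, Quinn and Beaumont (Minister Plenipotentiary); then Lindqvist, Varga and Kowalski (Minister Resident).
Whitfield, Quinn and Beaumont all have date of presenting credentials 2012-07-18, so the next rule applies.
Among Whitfield, Quinn and Beaumont, by date of arrival in the capital (earlier first): Whitfield (Jun 9, 1999) before Quinn (Jan 22, 2002) before Beaumont (Oct 6, 2002).
Lindqvist, Varga and Kowalski all have date of presenting credentials 1996-05-05, so the next rule applies.
Among Lindqvist, Varga and Kowalski, by date of arrival in the capital (earlier first): Lindqvist (Mar 10, 2003) before Varga (Aug 8, 2009) before Kowalski (Dec 7, 2017).
Full order: Whitfield, Quinn, Beaumont, Lindqvist, Varga, Kowalski.

Whitfield, Quinn, Beaumont, Lindqvist, Varga, Kowalski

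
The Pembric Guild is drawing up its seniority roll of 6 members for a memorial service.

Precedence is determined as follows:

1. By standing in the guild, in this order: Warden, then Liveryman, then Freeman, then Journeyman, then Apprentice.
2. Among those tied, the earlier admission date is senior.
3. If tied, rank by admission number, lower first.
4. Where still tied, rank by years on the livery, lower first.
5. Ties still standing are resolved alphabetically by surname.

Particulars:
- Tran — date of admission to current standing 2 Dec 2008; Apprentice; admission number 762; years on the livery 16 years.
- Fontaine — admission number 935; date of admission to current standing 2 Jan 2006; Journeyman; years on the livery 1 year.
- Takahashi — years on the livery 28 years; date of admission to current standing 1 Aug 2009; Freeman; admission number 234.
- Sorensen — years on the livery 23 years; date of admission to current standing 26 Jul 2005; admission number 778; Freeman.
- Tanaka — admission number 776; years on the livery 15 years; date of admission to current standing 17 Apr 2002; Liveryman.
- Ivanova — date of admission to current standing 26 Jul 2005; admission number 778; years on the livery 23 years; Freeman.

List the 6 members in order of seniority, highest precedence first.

By standing in the guild: Tanaka (Liveryman); then Ivanova, Sorensen and Takahashi (Freeman); then Fontaine (Journeyman); then Tran (Apprentice).
Among Ivanova, Sorensen and Takahashi, by date of admission to current standing (earlier first): Ivanova and Sorensen (26 Jul 2005) before Takahashi (1 Aug 2009).
Ivanova and Sorensen both have admission number 778, so the next rule applies.
Ivanova and Sorensen both have years on the livery 23 years, so the next rule applies.
Among Ivanova and Sorensen, alphabetically by surname: Ivanova before Sorensen.
Full order: Tanaka, Ivanova, Sorensen, Takahashi, Fontaine, Tran.

Tanaka, Ivanova, Sorensen, Takahashi, Fontaine, Tran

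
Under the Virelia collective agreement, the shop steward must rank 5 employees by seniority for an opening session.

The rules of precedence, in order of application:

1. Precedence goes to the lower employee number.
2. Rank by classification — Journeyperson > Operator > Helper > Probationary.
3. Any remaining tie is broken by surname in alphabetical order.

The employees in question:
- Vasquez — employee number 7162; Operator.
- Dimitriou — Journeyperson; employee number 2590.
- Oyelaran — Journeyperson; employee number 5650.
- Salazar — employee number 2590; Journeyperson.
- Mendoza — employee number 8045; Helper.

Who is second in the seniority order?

By employee number (lower first): Dimitriou and Salazar (both 2590); then Oyelaran (5650); then Vasquez (7162); then Mendoza (8045).
Dimitriou and Salazar are each Journeyperson, so the next rule applies.
Among Dimitriou and Salazar, alphabetically by surname: Dimitriou before Salazar.
Order: Dimitriou, Salazar, Oyelaran, Vasquez, Mendoza.

Salazar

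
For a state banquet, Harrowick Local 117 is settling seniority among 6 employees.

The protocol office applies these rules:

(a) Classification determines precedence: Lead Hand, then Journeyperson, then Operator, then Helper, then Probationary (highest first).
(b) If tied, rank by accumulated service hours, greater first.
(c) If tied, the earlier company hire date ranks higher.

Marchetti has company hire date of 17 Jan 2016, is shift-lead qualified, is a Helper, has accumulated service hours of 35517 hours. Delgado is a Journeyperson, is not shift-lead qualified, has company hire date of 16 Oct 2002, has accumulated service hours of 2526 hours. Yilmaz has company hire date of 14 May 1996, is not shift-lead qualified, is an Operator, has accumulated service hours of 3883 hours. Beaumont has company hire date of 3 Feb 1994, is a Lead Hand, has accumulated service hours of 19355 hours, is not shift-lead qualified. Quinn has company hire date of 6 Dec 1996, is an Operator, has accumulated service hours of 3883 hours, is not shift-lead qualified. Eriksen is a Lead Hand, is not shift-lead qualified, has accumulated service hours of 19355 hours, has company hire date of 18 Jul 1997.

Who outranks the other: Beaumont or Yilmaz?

Beaumont

By classification: Beaumont and Eriksen (Lead Hand); then Delgado (Journeyperson); then Yilmaz and Quinn (Operator); then Marchetti (Helper).
Beaumont and Eriksen both have accumulated service hours 19355 hours, so the next rule applies.
Among Beaumont and Eriksen, by company hire date (earlier first): Beaumont (3 Feb 1994) before Eriksen (18 Jul 1997).
Yilmaz and Quinn both have accumulated service hours 3883 hours, so the next rule applies.
Among Yilmaz and Quinn, by company hire date (earlier first): Yilmaz (14 May 1996) before Quinn (6 Dec 1996).
So Beaumont takes precedence.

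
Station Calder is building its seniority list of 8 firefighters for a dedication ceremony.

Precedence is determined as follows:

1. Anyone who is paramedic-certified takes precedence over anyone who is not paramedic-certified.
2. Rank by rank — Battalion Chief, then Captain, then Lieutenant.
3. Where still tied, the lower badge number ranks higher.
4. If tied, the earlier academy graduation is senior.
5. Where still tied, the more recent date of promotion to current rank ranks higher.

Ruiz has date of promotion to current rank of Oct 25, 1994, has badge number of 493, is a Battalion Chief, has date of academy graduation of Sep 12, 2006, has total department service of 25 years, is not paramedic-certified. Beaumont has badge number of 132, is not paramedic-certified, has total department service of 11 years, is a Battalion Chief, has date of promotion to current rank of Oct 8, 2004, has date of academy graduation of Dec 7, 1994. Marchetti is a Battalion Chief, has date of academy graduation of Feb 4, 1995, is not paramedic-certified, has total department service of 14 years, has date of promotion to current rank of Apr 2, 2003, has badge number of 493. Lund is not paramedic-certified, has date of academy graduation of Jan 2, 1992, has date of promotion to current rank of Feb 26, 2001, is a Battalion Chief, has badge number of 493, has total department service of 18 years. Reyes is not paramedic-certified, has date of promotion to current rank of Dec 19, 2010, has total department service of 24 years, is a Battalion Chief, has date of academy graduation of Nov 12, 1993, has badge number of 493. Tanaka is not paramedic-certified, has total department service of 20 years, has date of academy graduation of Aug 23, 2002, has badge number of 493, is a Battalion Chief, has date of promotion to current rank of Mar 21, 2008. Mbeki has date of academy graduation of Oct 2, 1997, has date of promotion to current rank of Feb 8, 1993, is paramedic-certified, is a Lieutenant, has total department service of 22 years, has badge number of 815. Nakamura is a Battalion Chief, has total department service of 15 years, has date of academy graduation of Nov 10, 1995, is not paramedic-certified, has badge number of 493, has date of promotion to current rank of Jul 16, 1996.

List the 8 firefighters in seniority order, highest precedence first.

By the first rule: Mbeki (paramedic-certified); then Beaumont, Lund, Reyes, Marchetti, Nakamura, Tanaka and Ruiz (each not paramedic-certified).
Beaumont, Lund, Reyes, Marchetti, Nakamura, Tanaka and Ruiz are each Battalion Chief, so the next rule applies.
Among Beaumont, Lund, Reyes, Marchetti, Nakamura, Tanaka and Ruiz, by badge number (lower first): Beaumont (132) before Lund, Reyes, Marchetti, Nakamura, Tanaka and Ruiz (493).
Among Lund, Reyes, Marchetti, Nakamura, Tanaka and Ruiz, by date of academy graduation (earlier first): Lund (Jan 2, 1992) before Reyes (Nov 12, 1993) before Marchetti (Feb 4, 1995) before Nakamura (Nov 10, 1995) before Tanaka (Aug 23, 2002) before Ruiz (Sep 12, 2006).
Full order: Mbeki, Beaumont, Lund, Reyes, Marchetti, Nakamura, Tanaka, Ruiz.

Mbeki, Beaumont, Lund, Reyes, Marchetti, Nakamura, Tanaka, Ruiz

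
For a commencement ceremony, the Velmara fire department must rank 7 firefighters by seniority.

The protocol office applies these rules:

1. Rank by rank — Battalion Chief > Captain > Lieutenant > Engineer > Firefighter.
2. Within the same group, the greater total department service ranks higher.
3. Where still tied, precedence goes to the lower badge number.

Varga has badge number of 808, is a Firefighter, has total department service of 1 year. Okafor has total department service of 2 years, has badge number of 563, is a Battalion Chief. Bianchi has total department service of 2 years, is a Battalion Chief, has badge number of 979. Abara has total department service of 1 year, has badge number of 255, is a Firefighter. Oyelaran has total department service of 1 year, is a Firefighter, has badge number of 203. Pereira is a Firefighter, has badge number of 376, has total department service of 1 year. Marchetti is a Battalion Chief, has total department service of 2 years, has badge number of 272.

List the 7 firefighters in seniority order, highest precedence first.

By rank: Marchetti, Okafor and Bianchi (Battalion Chief); then Oyelaran, Abara, Pereira and Varga (Firefighter).
Marchetti, Okafor and Bianchi all have total department service 2 years, so the next rule applies.
Among Marchetti, Okafor and Bianchi, by badge number (lower first): Marchetti (272) before Okafor (563) before Bianchi (979).
Oyelaran, Abara, Pereira and Varga all have total department service 1 year, so the next rule applies.
Among Oyelaran, Abara, Pereira and Varga, by badge number (lower first): Oyelaran (203) before Abara (255) before Pereira (376) before Varga (808).
Full order: Marchetti, Okafor, Bianchi, Oyelaran, Abara, Pereira, Varga.

Marchetti, Okafor, Bianchi, Oyelaran, Abara, Pereira, Varga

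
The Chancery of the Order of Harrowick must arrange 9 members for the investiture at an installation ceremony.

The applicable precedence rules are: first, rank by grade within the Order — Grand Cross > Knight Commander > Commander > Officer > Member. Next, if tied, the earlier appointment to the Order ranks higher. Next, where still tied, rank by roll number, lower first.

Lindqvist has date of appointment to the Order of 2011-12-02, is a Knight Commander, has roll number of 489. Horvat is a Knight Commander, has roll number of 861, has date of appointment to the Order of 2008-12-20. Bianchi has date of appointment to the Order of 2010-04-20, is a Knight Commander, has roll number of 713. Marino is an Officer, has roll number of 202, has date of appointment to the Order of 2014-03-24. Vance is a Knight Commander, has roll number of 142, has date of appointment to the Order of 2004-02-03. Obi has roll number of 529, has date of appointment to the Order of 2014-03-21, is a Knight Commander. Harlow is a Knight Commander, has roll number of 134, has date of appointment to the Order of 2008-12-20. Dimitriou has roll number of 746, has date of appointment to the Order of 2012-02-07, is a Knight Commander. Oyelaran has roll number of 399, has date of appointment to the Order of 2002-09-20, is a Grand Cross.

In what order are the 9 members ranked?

By grade within the Order: Oyelaran (Grand Cross); then Vance, Harlow, Horvat, Bianchi, Lindqvist, Dimitriou and Obi (Knight Commander); then Marino (Officer).
Among Vance, Harlow, Horvat, Bianchi, Lindqvist, Dimitriou and Obi, by date of appointment to the Order (earlier first): Vance (2004-02-03) before Harlow and Horvat (2008-12-20) before Bianchi (2010-04-20) before Lindqvist (2011-12-02) before Dimitriou (2012-02-07) before Obi (2014-03-21).
Among Harlow and Horvat, by roll number (lower first): Harlow (134) before Horvat (861).
Full order: Oyelaran, Vance, Harlow, Horvat, Bianchi, Lindqvist, Dimitriou, Obi, Marino.

Oyelaran, Vance, Harlow, Horvat, Bianchi, Lindqvist, Dimitriou, Obi, Marino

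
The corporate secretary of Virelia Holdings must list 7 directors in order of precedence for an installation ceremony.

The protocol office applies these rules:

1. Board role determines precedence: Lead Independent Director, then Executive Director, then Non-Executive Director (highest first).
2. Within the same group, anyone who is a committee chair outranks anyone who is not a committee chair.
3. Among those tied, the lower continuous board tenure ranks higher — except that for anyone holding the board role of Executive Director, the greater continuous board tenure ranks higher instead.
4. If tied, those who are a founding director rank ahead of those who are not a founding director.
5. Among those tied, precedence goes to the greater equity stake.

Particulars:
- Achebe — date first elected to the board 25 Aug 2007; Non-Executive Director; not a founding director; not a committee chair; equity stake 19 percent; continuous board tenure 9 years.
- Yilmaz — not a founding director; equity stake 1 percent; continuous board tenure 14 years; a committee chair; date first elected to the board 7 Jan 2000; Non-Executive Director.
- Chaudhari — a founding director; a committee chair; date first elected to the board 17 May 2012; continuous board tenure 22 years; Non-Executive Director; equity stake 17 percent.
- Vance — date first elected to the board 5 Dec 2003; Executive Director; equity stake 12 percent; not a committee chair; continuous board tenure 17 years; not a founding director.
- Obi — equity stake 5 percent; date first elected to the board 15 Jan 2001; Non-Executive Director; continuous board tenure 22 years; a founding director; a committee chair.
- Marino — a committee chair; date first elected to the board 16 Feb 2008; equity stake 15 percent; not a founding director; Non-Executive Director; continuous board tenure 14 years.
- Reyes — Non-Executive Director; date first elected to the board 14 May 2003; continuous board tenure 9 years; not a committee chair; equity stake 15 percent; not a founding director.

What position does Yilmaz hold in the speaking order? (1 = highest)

3

By board role: Vance (Executive Director); then Marino, Yilmaz, Chaudhari, Obi, Achebe and Reyes (Non-Executive Director).
Among Marino, Yilmaz, Chaudhari, Obi, Achebe and Reyes, a committee chair before not a committee chair: Marino, Yilmaz, Chaudhari and Obi (a committee chair) before Achebe and Reyes (not a committee chair).
Among Marino, Yilmaz, Chaudhari and Obi, by continuous board tenure (lower first): Marino and Yilmaz (14 years) before Chaudhari and Obi (22 years).
Marino and Yilmaz are each not a founding director, so the next rule applies.
Among Marino and Yilmaz, by equity stake (higher first): Marino (15 percent) before Yilmaz (1 percent).
Chaudhari and Obi are each a founding director, so the next rule applies.
Among Chaudhari and Obi, by equity stake (higher first): Chaudhari (17 percent) before Obi (5 percent).
Achebe and Reyes both have continuous board tenure 9 years, so the next rule applies.
Achebe and Reyes are each not a founding director, so the next rule applies.
Among Achebe and Reyes, by equity stake (higher first): Achebe (19 percent) before Reyes (15 percent).
Order: Vance, Marino, Yilmaz, Chaudhari, Obi, Achebe, Reyes. So position 3.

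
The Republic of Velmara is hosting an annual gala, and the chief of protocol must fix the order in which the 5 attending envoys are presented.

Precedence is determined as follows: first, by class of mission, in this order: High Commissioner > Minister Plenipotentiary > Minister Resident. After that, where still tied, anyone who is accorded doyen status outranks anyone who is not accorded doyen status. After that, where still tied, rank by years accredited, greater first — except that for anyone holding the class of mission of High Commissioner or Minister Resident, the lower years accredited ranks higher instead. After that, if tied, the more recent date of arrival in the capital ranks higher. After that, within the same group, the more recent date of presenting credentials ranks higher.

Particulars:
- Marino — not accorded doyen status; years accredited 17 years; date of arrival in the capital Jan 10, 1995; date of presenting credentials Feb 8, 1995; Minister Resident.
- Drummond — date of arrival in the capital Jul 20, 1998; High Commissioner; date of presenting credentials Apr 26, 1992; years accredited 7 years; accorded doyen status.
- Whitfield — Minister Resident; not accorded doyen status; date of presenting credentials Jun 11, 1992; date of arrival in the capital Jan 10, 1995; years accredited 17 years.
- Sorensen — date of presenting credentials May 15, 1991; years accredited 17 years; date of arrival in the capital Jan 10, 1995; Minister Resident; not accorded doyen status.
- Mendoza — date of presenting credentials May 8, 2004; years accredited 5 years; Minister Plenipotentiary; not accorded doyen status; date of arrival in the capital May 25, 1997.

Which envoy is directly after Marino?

By class of mission: Drummond (High Commissioner); then Mendoza (Minister Plenipotentiary); then Marino, Whitfield and Sorensen (Minister Resident).
Marino, Whitfield and Sorensen are each not accorded doyen status, so the next rule applies.
Marino, Whitfield and Sorensen all have years accredited 17 years, so the next rule applies.
Marino, Whitfield and Sorensen all have date of arrival in the capital Jan 10, 1995, so the next rule applies.
Among Marino, Whitfield and Sorensen, by date of presenting credentials (later first): Marino (Feb 8, 1995) before Whitfield (Jun 11, 1992) before Sorensen (May 15, 1991).
Order: Drummond, Mendoza, Marino, Whitfield, Sorensen.

Whitfield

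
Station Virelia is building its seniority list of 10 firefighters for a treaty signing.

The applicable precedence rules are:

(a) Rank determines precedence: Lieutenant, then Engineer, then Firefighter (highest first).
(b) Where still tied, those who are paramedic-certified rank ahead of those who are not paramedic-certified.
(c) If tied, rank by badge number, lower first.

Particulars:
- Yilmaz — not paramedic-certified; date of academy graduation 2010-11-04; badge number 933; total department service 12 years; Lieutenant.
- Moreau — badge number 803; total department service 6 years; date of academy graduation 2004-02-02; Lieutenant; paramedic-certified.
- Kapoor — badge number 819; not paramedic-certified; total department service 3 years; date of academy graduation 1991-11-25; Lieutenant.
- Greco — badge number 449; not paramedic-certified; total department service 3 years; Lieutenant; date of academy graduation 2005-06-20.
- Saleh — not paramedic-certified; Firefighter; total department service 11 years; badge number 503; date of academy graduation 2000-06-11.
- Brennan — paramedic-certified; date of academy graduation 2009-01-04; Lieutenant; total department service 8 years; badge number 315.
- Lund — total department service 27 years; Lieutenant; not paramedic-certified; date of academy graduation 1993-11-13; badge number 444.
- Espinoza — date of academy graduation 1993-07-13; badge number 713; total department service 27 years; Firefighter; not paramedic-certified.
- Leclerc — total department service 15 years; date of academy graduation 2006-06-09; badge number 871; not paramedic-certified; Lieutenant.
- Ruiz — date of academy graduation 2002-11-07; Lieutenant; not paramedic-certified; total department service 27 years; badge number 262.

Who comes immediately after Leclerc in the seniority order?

By rank: Brennan, Moreau, Ruiz, Lund, Greco, Kapoor, Leclerc and Yilmaz (Lieutenant); then Saleh and Espinoza (Firefighter).
Among Brennan, Moreau, Ruiz, Lund, Greco, Kapoor, Leclerc and Yilmaz, paramedic-certified before not paramedic-certified: Brennan and Moreau (paramedic-certified) before Ruiz, Lund, Greco, Kapoor, Leclerc and Yilmaz (not paramedic-certified).
Among Brennan and Moreau, by badge number (lower first): Brennan (315) before Moreau (803).
Among Ruiz, Lund, Greco, Kapoor, Leclerc and Yilmaz, by badge number (lower first): Ruiz (262) before Lund (444) before Greco (449) before Kapoor (819) before Leclerc (871) before Yilmaz (933).
Saleh and Espinoza are each not paramedic-certified, so the next rule applies.
Among Saleh and Espinoza, by badge number (lower first): Saleh (503) before Espinoza (713).
Order: Brennan, Moreau, Ruiz, Lund, Greco, Kapoor, Leclerc, Yilmaz, Saleh, Espinoza.

Yilmaz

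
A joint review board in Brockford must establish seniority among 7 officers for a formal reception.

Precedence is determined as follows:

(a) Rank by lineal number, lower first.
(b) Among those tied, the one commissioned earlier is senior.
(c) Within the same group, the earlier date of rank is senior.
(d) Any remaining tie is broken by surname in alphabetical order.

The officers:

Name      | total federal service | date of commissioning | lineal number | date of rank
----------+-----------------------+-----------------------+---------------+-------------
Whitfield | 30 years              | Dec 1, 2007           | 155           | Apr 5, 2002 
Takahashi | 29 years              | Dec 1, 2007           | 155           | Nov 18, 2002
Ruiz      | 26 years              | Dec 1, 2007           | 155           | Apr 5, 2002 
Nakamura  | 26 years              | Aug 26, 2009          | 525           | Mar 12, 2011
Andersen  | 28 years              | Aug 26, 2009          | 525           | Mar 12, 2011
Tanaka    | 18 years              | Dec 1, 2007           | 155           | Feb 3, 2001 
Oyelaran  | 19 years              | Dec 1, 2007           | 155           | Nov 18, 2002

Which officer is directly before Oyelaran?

By lineal number (lower first): Tanaka, Ruiz, Whitfield, Oyelaran and Takahashi (each 155); then Andersen and Nakamura (both 525).
Tanaka, Ruiz, Whitfield, Oyelaran and Takahashi all have date of commissioning Dec 1, 2007, so the next rule applies.
Among Tanaka, Ruiz, Whitfield, Oyelaran and Takahashi, by date of rank (earlier first): Tanaka (Feb 3, 2001) before Ruiz and Whitfield (Apr 5, 2002) before Oyelaran and Takahashi (Nov 18, 2002).
Among Ruiz and Whitfield, alphabetically by surname: Ruiz before Whitfield.
Among Oyelaran and Takahashi, alphabetically by surname: Oyelaran before Takahashi.
Andersen and Nakamura both have date of commissioning Aug 26, 2009, so the next rule applies.
Andersen and Nakamura both have date of rank Mar 12, 2011, so the next rule applies.
Among Andersen and Nakamura, alphabetically by surname: Andersen before Nakamura.
Order: Tanaka, Ruiz, Whitfield, Oyelaran, Takahashi, Andersen, Nakamura.

Whitfield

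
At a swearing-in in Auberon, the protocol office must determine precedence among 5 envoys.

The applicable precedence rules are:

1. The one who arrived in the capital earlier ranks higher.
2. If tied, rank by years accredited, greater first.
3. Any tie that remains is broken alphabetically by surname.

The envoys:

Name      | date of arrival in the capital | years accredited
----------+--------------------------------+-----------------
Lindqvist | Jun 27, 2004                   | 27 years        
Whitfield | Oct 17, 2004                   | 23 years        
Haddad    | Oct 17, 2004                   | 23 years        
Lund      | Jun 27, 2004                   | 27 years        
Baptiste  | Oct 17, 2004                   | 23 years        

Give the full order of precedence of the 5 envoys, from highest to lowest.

By date of arrival in the capital (earlier first): Lindqvist and Lund (both Jun 27, 2004); then Baptiste, Haddad and Whitfield (each Oct 17, 2004).
Lindqvist and Lund both have years accredited 27 years, so the next rule applies.
Among Lindqvist and Lund, alphabetically by surname: Lindqvist before Lund.
Baptiste, Haddad and Whitfield all have years accredited 23 years, so the next rule applies.
Among Baptiste, Haddad and Whitfield, alphabetically by surname: Baptiste before Haddad before Whitfield.
Full order: Lindqvist, Lund, Baptiste, Haddad, Whitfield.

Lindqvist, Lund, Baptiste, Haddad, Whitfield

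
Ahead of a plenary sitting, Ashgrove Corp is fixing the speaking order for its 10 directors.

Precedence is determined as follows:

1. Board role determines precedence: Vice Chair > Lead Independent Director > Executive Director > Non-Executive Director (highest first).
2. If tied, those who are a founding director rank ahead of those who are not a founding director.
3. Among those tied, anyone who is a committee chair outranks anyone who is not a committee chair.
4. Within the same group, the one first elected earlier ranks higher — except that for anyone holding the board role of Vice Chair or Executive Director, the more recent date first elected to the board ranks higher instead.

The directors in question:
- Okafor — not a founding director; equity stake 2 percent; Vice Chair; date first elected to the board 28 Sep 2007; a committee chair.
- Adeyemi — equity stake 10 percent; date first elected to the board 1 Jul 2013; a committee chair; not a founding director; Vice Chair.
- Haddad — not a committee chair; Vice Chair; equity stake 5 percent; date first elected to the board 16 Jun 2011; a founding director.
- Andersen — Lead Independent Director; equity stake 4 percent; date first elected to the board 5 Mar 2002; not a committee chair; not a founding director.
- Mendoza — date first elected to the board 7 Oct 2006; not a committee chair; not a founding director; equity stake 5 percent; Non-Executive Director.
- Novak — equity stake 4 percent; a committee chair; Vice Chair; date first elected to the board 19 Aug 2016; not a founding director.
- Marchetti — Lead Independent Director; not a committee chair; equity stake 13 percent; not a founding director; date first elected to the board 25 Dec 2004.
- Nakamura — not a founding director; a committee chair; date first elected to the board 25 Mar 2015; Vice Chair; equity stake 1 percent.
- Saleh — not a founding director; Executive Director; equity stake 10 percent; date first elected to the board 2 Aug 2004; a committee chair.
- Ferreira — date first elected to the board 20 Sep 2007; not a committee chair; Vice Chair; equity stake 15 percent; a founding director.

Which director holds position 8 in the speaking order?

By board role: Haddad, Ferreira, Novak, Nakamura, Adeyemi and Okafor (Vice Chair); then Andersen and Marchetti (Lead Independent Director); then Saleh (Executive Director); then Mendoza (Non-Executive Director).
Among Haddad, Ferreira, Novak, Nakamura, Adeyemi and Okafor, a founding director before not a founding director: Haddad and Ferreira (a founding director) before Novak, Nakamura, Adeyemi and Okafor (not a founding director).
Haddad and Ferreira are each not a committee chair, so the next rule applies.
Among Haddad and Ferreira, by date first elected to the board (later first) (reversed rule for this group): Haddad (16 Jun 2011) before Ferreira (20 Sep 2007).
Novak, Nakamura, Adeyemi and Okafor are each a committee chair, so the next rule applies.
Among Novak, Nakamura, Adeyemi and Okafor, by date first elected to the board (later first) (reversed rule for this group): Novak (19 Aug 2016) before Nakamura (25 Mar 2015) before Adeyemi (1 Jul 2013) before Okafor (28 Sep 2007).
Andersen and Marchetti are each not a founding director, so the next rule applies.
Andersen and Marchetti are each not a committee chair, so the next rule applies.
Among Andersen and Marchetti, by date first elected to the board (earlier first): Andersen (5 Mar 2002) before Marchetti (25 Dec 2004).
Order: Haddad, Ferreira, Novak, Nakamura, Adeyemi, Okafor, Andersen, Marchetti, Saleh, Mendoza.

Marchetti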